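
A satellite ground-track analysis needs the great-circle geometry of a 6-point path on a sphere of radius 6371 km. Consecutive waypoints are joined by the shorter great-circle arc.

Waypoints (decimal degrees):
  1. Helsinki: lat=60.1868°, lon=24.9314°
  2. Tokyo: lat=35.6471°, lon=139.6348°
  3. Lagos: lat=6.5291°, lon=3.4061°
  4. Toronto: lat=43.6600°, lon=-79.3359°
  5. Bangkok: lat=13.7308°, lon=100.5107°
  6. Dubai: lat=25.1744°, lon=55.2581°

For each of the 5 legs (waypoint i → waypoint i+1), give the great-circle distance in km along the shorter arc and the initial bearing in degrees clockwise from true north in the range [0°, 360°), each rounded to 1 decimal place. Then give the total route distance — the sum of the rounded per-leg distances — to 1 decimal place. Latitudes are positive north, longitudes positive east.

Leg 1: dist=7818.9 km, bearing=51.6°
Leg 2: dist=13467.1 km, bearing=306.6°
Leg 3: dist=8923.7 km, bearing=313.3°
Leg 4: dist=13633.5 km, bearing=0.2°
Leg 5: dist=4887.7 km, bearing=292.2°
Total: 48730.9 km

Leg 1: φ1=1.0504578, φ2=0.6221593, Δφ=-0.4282986, Δλ=2.0019520 rad; a=sin²(Δφ/2)+cosφ1·cosφ2·sin²(Δλ/2)=0.3315933900; c=2·atan2(√a, √(1-a))=1.227266020; dist=6371·c=7818.912 ≈ 7818.9 km; running total=7818.9 km
Leg 1 bearing: y=sinΔλ·cosφ2=0.73825354, x=cosφ1·sinφ2-sinφ1·cosφ2·cosΔλ=0.58441301; θ=atan2(y, x)=51.6343° ≈ 51.6°
Leg 2: φ1=0.6221593, φ2=0.1139543, Δφ=-0.5082050, Δλ=-2.3776394 rad; a=sin²(Δφ/2)+cosφ1·cosφ2·sin²(Δλ/2)=0.7583630517; c=2·atan2(√a, √(1-a))=2.113818873; dist=6371·c=13467.140 ≈ 13467.1 km; running total=21286.0 km
Leg 2 bearing: y=sinΔλ·cosφ2=-0.68729482, x=cosφ1·sinφ2-sinφ1·cosφ2·cosΔλ=0.51050952; θ=atan2(y, x)=-53.3957° <0 so +360° → 306.6043° ≈ 306.6°
Leg 3: φ1=0.1139543, φ2=0.7620108, Δφ=0.6480565, Δλ=-1.4441203 rad; a=sin²(Δφ/2)+cosφ1·cosφ2·sin²(Δλ/2)=0.4153463528; c=2·atan2(√a, √(1-a))=1.400669553; dist=6371·c=8923.666 ≈ 8923.7 km; running total=30209.7 km
Leg 3 bearing: y=sinΔλ·cosφ2=-0.71765253, x=cosφ1·sinφ2-sinφ1·cosφ2·cosΔλ=0.67550713; θ=atan2(y, x)=-46.7328° <0 so +360° → 313.2672° ≈ 313.3°
Leg 4: φ1=0.7620108, φ2=0.2396477, Δφ=-0.5223631, Δλ=3.1389153 rad; a=sin²(Δφ/2)+cosφ1·cosφ2·sin²(Δλ/2)=0.7694517661; c=2·atan2(√a, √(1-a))=2.139931243; dist=6371·c=13633.502 ≈ 13633.5 km; running total=43843.2 km
Leg 4 bearing: y=sinΔλ·cosφ2=0.00260082, x=cosφ1·sinφ2-sinφ1·cosφ2·cosΔλ=0.84236347; θ=atan2(y, x)=0.1769° ≈ 0.2°
Leg 5: φ1=0.2396477, φ2=0.4393762, Δφ=0.1997285, Δλ=-0.7898069 rad; a=sin²(Δφ/2)+cosφ1·cosφ2·sin²(Δλ/2)=0.1400621446; c=2·atan2(√a, √(1-a))=0.767173089; dist=6371·c=4887.660 ≈ 4887.7 km; running total=48730.9 km
Leg 5 bearing: y=sinΔλ·cosφ2=-0.64275889, x=cosφ1·sinφ2-sinφ1·cosφ2·cosΔλ=0.26199230; θ=atan2(y, x)=-67.8239° <0 so +360° → 292.1761° ≈ 292.2°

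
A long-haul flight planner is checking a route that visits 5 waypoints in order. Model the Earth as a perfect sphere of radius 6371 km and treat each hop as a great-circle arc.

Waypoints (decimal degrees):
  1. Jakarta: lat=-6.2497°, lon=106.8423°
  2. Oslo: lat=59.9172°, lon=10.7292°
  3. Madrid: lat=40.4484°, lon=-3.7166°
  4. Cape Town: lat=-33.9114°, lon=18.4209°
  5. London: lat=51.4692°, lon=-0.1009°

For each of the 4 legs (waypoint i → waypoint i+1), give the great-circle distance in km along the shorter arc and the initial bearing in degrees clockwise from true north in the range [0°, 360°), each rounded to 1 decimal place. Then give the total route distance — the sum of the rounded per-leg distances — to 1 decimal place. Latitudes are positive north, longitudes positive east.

Leg 1: dist=10949.2 km, bearing=329.7°
Leg 2: dist=2384.7 km, bearing=211.3°
Leg 3: dist=8574.5 km, bearing=161.3°
Leg 4: dist=9664.9 km, bearing=348.6°
Total: 31573.3 km

Leg 1: φ1=-0.1090778, φ2=1.0457524, Δφ=1.1548303, Δλ=-1.6774900 rad; a=sin²(Δφ/2)+cosφ1·cosφ2·sin²(Δλ/2)=0.5736299522; c=2·atan2(√a, √(1-a))=1.718593727; dist=6371·c=10949.161 ≈ 10949.2 km; running total=10949.2 km
Leg 1 bearing: y=sinΔλ·cosφ2=-0.49840070, x=cosφ1·sinφ2-sinφ1·cosφ2·cosΔλ=0.85434845; θ=atan2(y, x)=-30.2580° <0 so +360° → 329.7420° ≈ 329.7°
Leg 2: φ1=1.0457524, φ2=0.7059578, Δφ=-0.3397947, Δλ=-0.2521268 rad; a=sin²(Δφ/2)+cosφ1·cosφ2·sin²(Δλ/2)=0.0346183455; c=2·atan2(√a, √(1-a))=0.374301301; dist=6371·c=2384.674 ≈ 2384.7 km; running total=13333.9 km
Leg 2 bearing: y=sinΔλ·cosφ2=-0.18983979, x=cosφ1·sinφ2-sinφ1·cosφ2·cosΔλ=-0.31247483; θ=atan2(y, x)=-148.7198° <0 so +360° → 211.2802° ≈ 211.3°
Leg 3: φ1=0.7059578, φ2=-0.5918656, Δφ=-1.2978233, Δλ=0.3863723 rad; a=sin²(Δφ/2)+cosφ1·cosφ2·sin²(Δλ/2)=0.3884803656; c=2·atan2(√a, √(1-a))=1.345865154; dist=6371·c=8574.507 ≈ 8574.5 km; running total=21908.4 km
Leg 3 bearing: y=sinΔλ·cosφ2=0.31273220, x=cosφ1·sinφ2-sinφ1·cosφ2·cosΔλ=-0.92328330; θ=atan2(y, x)=161.2879° ≈ 161.3°
Leg 4: φ1=-0.5918656, φ2=0.8983070, Δφ=1.4901726, Δλ=-0.3232664 rad; a=sin²(Δφ/2)+cosφ1·cosφ2·sin²(Δλ/2)=0.4731206963; c=2·atan2(√a, √(1-a))=1.517011792; dist=6371·c=9664.882 ≈ 9664.9 km; running total=31573.3 km
Leg 4 bearing: y=sinΔλ·cosφ2=-0.19788501, x=cosφ1·sinφ2-sinφ1·cosφ2·cosΔλ=0.97874999; θ=atan2(y, x)=-11.4301° <0 so +360° → 348.5699° ≈ 348.6°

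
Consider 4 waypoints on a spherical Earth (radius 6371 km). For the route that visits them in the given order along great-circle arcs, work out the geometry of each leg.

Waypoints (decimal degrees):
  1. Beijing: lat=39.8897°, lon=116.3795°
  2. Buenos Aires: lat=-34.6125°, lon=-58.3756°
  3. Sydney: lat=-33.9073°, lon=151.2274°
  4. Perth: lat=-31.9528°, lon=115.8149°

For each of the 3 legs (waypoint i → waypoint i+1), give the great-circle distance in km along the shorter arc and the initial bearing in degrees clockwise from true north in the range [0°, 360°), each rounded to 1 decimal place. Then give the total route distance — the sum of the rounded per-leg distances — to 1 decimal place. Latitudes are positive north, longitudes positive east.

Leg 1: φ1=0.6962066, φ2=-0.6041021, Δφ=-1.3003087, Δλ=-3.0500519 rad; a=sin²(Δφ/2)+cosφ1·cosφ2·sin²(Δλ/2)=0.9965587037; c=2·atan2(√a, √(1-a))=3.024200132; dist=6371·c=19267.179 ≈ 19267.2 km; running total=19267.2 km
Leg 1 bearing: y=sinΔλ·cosφ2=-0.07523402, x=cosφ1·sinφ2-sinφ1·cosφ2·cosΔλ=0.08976445; θ=atan2(y, x)=-39.9673° <0 so +360° → 320.0327° ≈ 320.0°
Leg 2: φ1=-0.6041021, φ2=-0.5917940, Δφ=0.0123081, Δλ=3.6582625 rad; a=sin²(Δφ/2)+cosφ1·cosφ2·sin²(Δλ/2)=0.6385101321; c=2·atan2(√a, √(1-a))=1.851487943; dist=6371·c=11795.830 ≈ 11795.8 km; running total=31063.0 km
Leg 2 bearing: y=sinΔλ·cosφ2=-0.40998050, x=cosφ1·sinφ2-sinφ1·cosφ2·cosΔλ=-0.86900850; θ=atan2(y, x)=-154.7430° <0 so +360° → 205.2570° ≈ 205.3°
Leg 3: φ1=-0.5917940, φ2=-0.5576816, Δφ=0.0341125, Δλ=-0.6180647 rad; a=sin²(Δφ/2)+cosφ1·cosφ2·sin²(Δλ/2)=0.0654281676; c=2·atan2(√a, √(1-a))=0.517328160; dist=6371·c=3295.898 ≈ 3295.9 km; running total=34358.9 km
Leg 3 bearing: y=sinΔλ·cosφ2=-0.49166189, x=cosφ1·sinφ2-sinφ1·cosφ2·cosΔλ=-0.05345912; θ=atan2(y, x)=-96.2055° <0 so +360° → 263.7945° ≈ 263.8°

Leg 1: dist=19267.2 km, bearing=320.0°
Leg 2: dist=11795.8 km, bearing=205.3°
Leg 3: dist=3295.9 km, bearing=263.8°
Total: 34358.9 km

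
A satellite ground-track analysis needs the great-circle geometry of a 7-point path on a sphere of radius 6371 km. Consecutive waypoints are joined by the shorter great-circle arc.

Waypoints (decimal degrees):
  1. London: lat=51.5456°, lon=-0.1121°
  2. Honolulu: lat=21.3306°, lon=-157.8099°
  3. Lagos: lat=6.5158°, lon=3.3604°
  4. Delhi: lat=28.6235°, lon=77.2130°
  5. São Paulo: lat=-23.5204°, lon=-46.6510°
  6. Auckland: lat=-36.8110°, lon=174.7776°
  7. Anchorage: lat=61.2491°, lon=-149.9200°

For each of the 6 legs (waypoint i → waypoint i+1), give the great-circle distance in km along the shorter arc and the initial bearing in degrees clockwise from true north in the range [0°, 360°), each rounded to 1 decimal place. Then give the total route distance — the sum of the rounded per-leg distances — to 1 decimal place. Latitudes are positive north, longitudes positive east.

Leg 1: φ1=0.8996404, φ2=0.3722892, Δφ=-0.5273512, Δλ=-2.7523458 rad; a=sin²(Δφ/2)+cosφ1·cosφ2·sin²(Δλ/2)=0.6255518035; c=2·atan2(√a, √(1-a))=1.824616550; dist=6371·c=11624.632 ≈ 11624.6 km; running total=11624.6 km
Leg 1 bearing: y=sinΔλ·cosφ2=-0.35349540, x=cosφ1·sinφ2-sinφ1·cosφ2·cosΔλ=0.90110376; θ=atan2(y, x)=-21.4197° <0 so +360° → 338.5803° ≈ 338.6°
Leg 2: φ1=0.3722892, φ2=0.1137222, Δφ=-0.2585670, Δλ=2.8129524 rad; a=sin²(Δφ/2)+cosφ1·cosφ2·sin²(Δλ/2)=0.9173366090; c=2·atan2(√a, √(1-a))=2.558335500; dist=6371·c=16299.155 ≈ 16299.2 km; running total=27923.8 km
Leg 2 bearing: y=sinΔλ·cosφ2=0.32067155, x=cosφ1·sinφ2-sinφ1·cosφ2·cosΔλ=0.44776152; θ=atan2(y, x)=35.6089° ≈ 35.6°
Leg 3: φ1=0.1137222, φ2=0.4995743, Δφ=0.3858522, Δλ=1.2889710 rad; a=sin²(Δφ/2)+cosφ1·cosφ2·sin²(Δλ/2)=0.3515473549; c=2·atan2(√a, √(1-a))=1.269346163; dist=6371·c=8087.004 ≈ 8087.0 km; running total=36010.8 km
Leg 3 bearing: y=sinΔλ·cosφ2=0.84315736, x=cosφ1·sinφ2-sinφ1·cosφ2·cosΔλ=0.44825540; θ=atan2(y, x)=62.0031° ≈ 62.0°
Leg 4: φ1=0.4995743, φ2=-0.4105084, Δφ=-0.9100827, Δλ=-2.1618346 rad; a=sin²(Δφ/2)+cosφ1·cosφ2·sin²(Δλ/2)=0.8198319426; c=2·atan2(√a, √(1-a))=2.264857236; dist=6371·c=14429.405 ≈ 14429.4 km; running total=50440.2 km
Leg 4 bearing: y=sinΔλ·cosφ2=-0.76137442, x=cosφ1·sinφ2-sinφ1·cosφ2·cosΔλ=-0.10554199; θ=atan2(y, x)=-97.8921° <0 so +360° → 262.1079° ≈ 262.1°
Leg 5: φ1=-0.4105084, φ2=-0.6424732, Δφ=-0.2319647, Δλ=3.8646581 rad; a=sin²(Δφ/2)+cosφ1·cosφ2·sin²(Δλ/2)=0.6556483997; c=2·atan2(√a, √(1-a))=1.887353658; dist=6371·c=12024.330 ≈ 12024.3 km; running total=62464.5 km
Leg 5 bearing: y=sinΔλ·cosφ2=-0.52975680, x=cosφ1·sinφ2-sinφ1·cosφ2·cosΔλ=-0.78895629; θ=atan2(y, x)=-146.1200° <0 so +360° → 213.8800° ≈ 213.9°
Leg 6: φ1=-0.6424732, φ2=1.0689985, Δφ=1.7114716, Δλ=-5.6670422 rad; a=sin²(Δφ/2)+cosφ1·cosφ2·sin²(Δλ/2)=0.6055131093; c=2·atan2(√a, √(1-a))=1.783421029; dist=6371·c=11362.175 ≈ 11362.2 km; running total=73826.7 km
Leg 6 bearing: y=sinΔλ·cosφ2=0.27796743, x=cosφ1·sinφ2-sinφ1·cosφ2·cosΔλ=0.93712435; θ=atan2(y, x)=16.5213° ≈ 16.5°

Leg 1: dist=11624.6 km, bearing=338.6°
Leg 2: dist=16299.2 km, bearing=35.6°
Leg 3: dist=8087.0 km, bearing=62.0°
Leg 4: dist=14429.4 km, bearing=262.1°
Leg 5: dist=12024.3 km, bearing=213.9°
Leg 6: dist=11362.2 km, bearing=16.5°
Total: 73826.7 km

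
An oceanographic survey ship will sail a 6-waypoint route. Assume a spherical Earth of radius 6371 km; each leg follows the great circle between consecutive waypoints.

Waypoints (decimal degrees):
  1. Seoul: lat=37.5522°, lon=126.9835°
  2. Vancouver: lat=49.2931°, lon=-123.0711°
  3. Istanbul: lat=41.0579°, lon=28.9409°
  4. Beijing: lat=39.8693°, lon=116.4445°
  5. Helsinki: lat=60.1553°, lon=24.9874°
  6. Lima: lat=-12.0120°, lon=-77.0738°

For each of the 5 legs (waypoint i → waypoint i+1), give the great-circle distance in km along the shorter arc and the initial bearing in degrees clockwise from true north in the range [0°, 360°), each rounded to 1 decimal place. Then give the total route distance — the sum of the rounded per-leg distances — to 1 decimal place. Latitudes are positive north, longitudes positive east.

Leg 1: dist=8162.0 km, bearing=39.8°
Leg 2: dist=9601.8 km, bearing=20.8°
Leg 3: dist=7060.5 km, bearing=59.0°
Leg 4: dist=6325.4 km, bearing=323.6°
Leg 5: dist=11830.4 km, bearing=274.4°
Total: 42980.1 km

Leg 1: φ1=0.6554095, φ2=0.8603269, Δφ=0.2049174, Δλ=-4.3642761 rad; a=sin²(Δφ/2)+cosφ1·cosφ2·sin²(Δλ/2)=0.3571786276; c=2·atan2(√a, √(1-a))=1.281119277; dist=6371·c=8162.011 ≈ 8162.0 km; running total=8162.0 km
Leg 1 bearing: y=sinΔλ·cosφ2=0.61307014, x=cosφ1·sinφ2-sinφ1·cosφ2·cosΔλ=0.73658213; θ=atan2(y, x)=39.7712° ≈ 39.8°
Leg 2: φ1=0.8603269, φ2=0.7165955, Δφ=-0.1437314, Δλ=2.6531099 rad; a=sin²(Δφ/2)+cosφ1·cosφ2·sin²(Δλ/2)=0.4681790538; c=2·atan2(√a, √(1-a))=1.507111394; dist=6371·c=9601.807 ≈ 9601.8 km; running total=17763.8 km
Leg 2 bearing: y=sinΔλ·cosφ2=0.35386381, x=cosφ1·sinφ2-sinφ1·cosφ2·cosΔλ=0.93312921; θ=atan2(y, x)=20.7679° ≈ 20.8°
Leg 3: φ1=0.7165955, φ2=0.6958506, Δφ=-0.0207450, Δλ=1.5272259 rad; a=sin²(Δφ/2)+cosφ1·cosφ2·sin²(Δλ/2)=0.2768722023; c=2·atan2(√a, √(1-a))=1.108219508; dist=6371·c=7060.466 ≈ 7060.5 km; running total=24824.3 km
Leg 3 bearing: y=sinΔλ·cosφ2=0.76678034, x=cosφ1·sinφ2-sinφ1·cosφ2·cosΔλ=0.46141505; θ=atan2(y, x)=58.9623° ≈ 59.0°
Leg 4: φ1=0.6958506, φ2=1.0499080, Δφ=0.3540575, Δλ=-1.5962275 rad; a=sin²(Δφ/2)+cosφ1·cosφ2·sin²(Δλ/2)=0.2268450484; c=2·atan2(√a, √(1-a))=0.992844100; dist=6371·c=6325.410 ≈ 6325.4 km; running total=31149.7 km
Leg 4 bearing: y=sinΔλ·cosφ2=-0.49748989, x=cosφ1·sinφ2-sinφ1·cosφ2·cosΔλ=0.67383180; θ=atan2(y, x)=-36.4384° <0 so +360° → 323.5616° ≈ 323.6°
Leg 5: φ1=1.0499080, φ2=-0.2096489, Δφ=-1.2595570, Δλ=-1.7813040 rad; a=sin²(Δφ/2)+cosφ1·cosφ2·sin²(Δλ/2)=0.6411130052; c=2·atan2(√a, √(1-a))=1.856909983; dist=6371·c=11830.374 ≈ 11830.4 km; running total=42980.1 km
Leg 5 bearing: y=sinΔλ·cosφ2=-0.95651235, x=cosφ1·sinφ2-sinφ1·cosφ2·cosΔλ=0.07370617; θ=atan2(y, x)=-85.5937° <0 so +360° → 274.4063° ≈ 274.4°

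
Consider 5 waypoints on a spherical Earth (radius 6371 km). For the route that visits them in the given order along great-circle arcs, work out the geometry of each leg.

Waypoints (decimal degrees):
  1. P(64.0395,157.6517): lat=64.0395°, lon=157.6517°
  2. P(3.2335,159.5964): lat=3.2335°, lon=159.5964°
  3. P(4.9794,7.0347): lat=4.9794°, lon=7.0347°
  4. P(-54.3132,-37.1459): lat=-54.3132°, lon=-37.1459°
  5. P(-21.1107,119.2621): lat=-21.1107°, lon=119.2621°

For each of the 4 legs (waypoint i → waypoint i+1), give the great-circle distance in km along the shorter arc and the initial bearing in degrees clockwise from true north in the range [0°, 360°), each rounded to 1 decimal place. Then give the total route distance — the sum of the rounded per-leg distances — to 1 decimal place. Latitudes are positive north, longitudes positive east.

Leg 1: φ1=1.1177001, φ2=0.0564352, Δφ=-1.0612649, Δλ=0.0339414 rad; a=sin²(Δφ/2)+cosφ1·cosφ2·sin²(Δλ/2)=0.2562417396; c=2·atan2(√a, √(1-a))=1.061553234; dist=6371·c=6763.156 ≈ 6763.2 km; running total=6763.2 km
Leg 1 bearing: y=sinΔλ·cosφ2=0.03388088, x=cosφ1·sinφ2-sinφ1·cosφ2·cosΔλ=-0.87245615; θ=atan2(y, x)=177.7761° ≈ 177.8°
Leg 2: φ1=0.0564352, φ2=0.0869069, Δφ=0.0304717, Δλ=-2.6627040 rad; a=sin²(Δφ/2)+cosφ1·cosφ2·sin²(Δλ/2)=0.9389273107; c=2·atan2(√a, √(1-a))=2.642160418; dist=6371·c=16833.204 ≈ 16833.2 km; running total=23596.4 km
Leg 2 bearing: y=sinΔλ·cosφ2=-0.45905410, x=cosφ1·sinφ2-sinφ1·cosφ2·cosΔλ=0.13653056; θ=atan2(y, x)=-73.4366° <0 so +360° → 286.5634° ≈ 286.6°
Leg 3: φ1=0.0869069, φ2=-0.9479442, Δφ=-1.0348511, Δλ=-0.7710969 rad; a=sin²(Δφ/2)+cosφ1·cosφ2·sin²(Δλ/2)=0.3268634914; c=2·atan2(√a, √(1-a))=1.217200913; dist=6371·c=7754.787 ≈ 7754.8 km; running total=31351.2 km
Leg 3 bearing: y=sinΔλ·cosφ2=-0.40655250, x=cosφ1·sinφ2-sinφ1·cosφ2·cosΔλ=-0.84546441; θ=atan2(y, x)=-154.3188° <0 so +360° → 205.6812° ≈ 205.7°
Leg 4: φ1=-0.9479442, φ2=-0.3684512, Δφ=0.5794929, Δλ=2.7298346 rad; a=sin²(Δφ/2)+cosφ1·cosφ2·sin²(Δλ/2)=0.6030902153; c=2·atan2(√a, √(1-a))=1.778466231; dist=6371·c=11330.608 ≈ 11330.6 km; running total=42681.8 km
Leg 4 bearing: y=sinΔλ·cosφ2=0.37336076, x=cosφ1·sinφ2-sinφ1·cosφ2·cosΔλ=-0.90448404; θ=atan2(y, x)=157.5697° ≈ 157.6°

Leg 1: dist=6763.2 km, bearing=177.8°
Leg 2: dist=16833.2 km, bearing=286.6°
Leg 3: dist=7754.8 km, bearing=205.7°
Leg 4: dist=11330.6 km, bearing=157.6°
Total: 42681.8 km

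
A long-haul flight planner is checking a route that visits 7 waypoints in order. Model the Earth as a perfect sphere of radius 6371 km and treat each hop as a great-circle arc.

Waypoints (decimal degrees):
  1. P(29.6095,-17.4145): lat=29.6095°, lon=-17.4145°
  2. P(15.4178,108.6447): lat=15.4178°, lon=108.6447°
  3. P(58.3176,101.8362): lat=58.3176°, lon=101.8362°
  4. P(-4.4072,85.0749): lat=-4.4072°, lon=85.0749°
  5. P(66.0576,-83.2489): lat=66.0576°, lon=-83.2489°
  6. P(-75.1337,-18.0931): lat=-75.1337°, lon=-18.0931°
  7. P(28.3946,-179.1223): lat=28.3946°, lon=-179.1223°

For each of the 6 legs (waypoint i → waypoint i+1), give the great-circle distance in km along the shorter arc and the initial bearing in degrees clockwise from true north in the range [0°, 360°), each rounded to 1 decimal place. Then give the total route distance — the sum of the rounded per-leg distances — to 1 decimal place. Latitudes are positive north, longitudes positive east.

Leg 1: φ1=0.5167833, φ2=0.2690914, Δφ=-0.2476919, Δλ=2.2001481 rad; a=sin²(Δφ/2)+cosφ1·cosφ2·sin²(Δλ/2)=0.6809912455; c=2·atan2(√a, √(1-a))=1.941190059; dist=6371·c=12367.322 ≈ 12367.3 km; running total=12367.3 km
Leg 1 bearing: y=sinΔλ·cosφ2=0.77931690, x=cosφ1·sinφ2-sinφ1·cosφ2·cosΔλ=0.51150155; θ=atan2(y, x)=56.7213° ≈ 56.7°
Leg 2: φ1=0.2690914, φ2=1.0178341, Δφ=0.7487428, Δλ=-0.1188307 rad; a=sin²(Δφ/2)+cosφ1·cosφ2·sin²(Δλ/2)=0.1355126270; c=2·atan2(√a, √(1-a))=0.753973299; dist=6371·c=4803.564 ≈ 4803.6 km; running total=17170.9 km
Leg 2 bearing: y=sinΔλ·cosφ2=-0.06226435, x=cosφ1·sinφ2-sinφ1·cosφ2·cosΔλ=0.68170299; θ=atan2(y, x)=-5.2187° <0 so +360° → 354.7813° ≈ 354.8°
Leg 3: φ1=1.0178341, φ2=-0.0769202, Δφ=-1.0947543, Δλ=-0.2925399 rad; a=sin²(Δφ/2)+cosφ1·cosφ2·sin²(Δλ/2)=0.2819914794; c=2·atan2(√a, √(1-a))=1.119628236; dist=6371·c=7133.151 ≈ 7133.2 km; running total=24304.1 km
Leg 3 bearing: y=sinΔλ·cosφ2=-0.28753239, x=cosφ1·sinφ2-sinφ1·cosφ2·cosΔλ=-0.85276859; θ=atan2(y, x)=-161.3672° <0 so +360° → 198.6328° ≈ 198.6°
Leg 4: φ1=-0.0769202, φ2=1.1529226, Δφ=1.2298428, Δλ=-2.9378045 rad; a=sin²(Δφ/2)+cosφ1·cosφ2·sin²(Δλ/2)=0.7332387342; c=2·atan2(√a, √(1-a))=2.056100541; dist=6371·c=13099.417 ≈ 13099.4 km; running total=37403.5 km
Leg 4 bearing: y=sinΔλ·cosφ2=-0.08212967, x=cosφ1·sinφ2-sinφ1·cosφ2·cosΔλ=0.88071192; θ=atan2(y, x)=-5.3276° <0 so +360° → 354.6724° ≈ 354.7°
Leg 5: φ1=1.1529226, φ2=-1.3113304, Δφ=-2.4642531, Δλ=1.1371832 rad; a=sin²(Δφ/2)+cosφ1·cosφ2·sin²(Δλ/2)=0.9198078272; c=2·atan2(√a, √(1-a))=2.567371579; dist=6371·c=16356.724 ≈ 16356.7 km; running total=53760.2 km
Leg 5 bearing: y=sinΔλ·cosφ2=0.23282025, x=cosφ1·sinφ2-sinφ1·cosφ2·cosΔλ=-0.49075481; θ=atan2(y, x)=154.6197° ≈ 154.6°
Leg 6: φ1=-1.3113304, φ2=0.4955793, Δφ=1.8069097, Δλ=-2.8104897 rad; a=sin²(Δφ/2)+cosφ1·cosφ2·sin²(Δλ/2)=0.8365313088; c=2·atan2(√a, √(1-a))=2.309138345; dist=6371·c=14711.520 ≈ 14711.5 km; running total=68471.7 km
Leg 6 bearing: y=sinΔλ·cosφ2=-0.28597622, x=cosφ1·sinφ2-sinφ1·cosφ2·cosΔλ=-0.68205888; θ=atan2(y, x)=-157.2525° <0 so +360° → 202.7475° ≈ 202.7°

Leg 1: dist=12367.3 km, bearing=56.7°
Leg 2: dist=4803.6 km, bearing=354.8°
Leg 3: dist=7133.2 km, bearing=198.6°
Leg 4: dist=13099.4 km, bearing=354.7°
Leg 5: dist=16356.7 km, bearing=154.6°
Leg 6: dist=14711.5 km, bearing=202.7°
Total: 68471.7 km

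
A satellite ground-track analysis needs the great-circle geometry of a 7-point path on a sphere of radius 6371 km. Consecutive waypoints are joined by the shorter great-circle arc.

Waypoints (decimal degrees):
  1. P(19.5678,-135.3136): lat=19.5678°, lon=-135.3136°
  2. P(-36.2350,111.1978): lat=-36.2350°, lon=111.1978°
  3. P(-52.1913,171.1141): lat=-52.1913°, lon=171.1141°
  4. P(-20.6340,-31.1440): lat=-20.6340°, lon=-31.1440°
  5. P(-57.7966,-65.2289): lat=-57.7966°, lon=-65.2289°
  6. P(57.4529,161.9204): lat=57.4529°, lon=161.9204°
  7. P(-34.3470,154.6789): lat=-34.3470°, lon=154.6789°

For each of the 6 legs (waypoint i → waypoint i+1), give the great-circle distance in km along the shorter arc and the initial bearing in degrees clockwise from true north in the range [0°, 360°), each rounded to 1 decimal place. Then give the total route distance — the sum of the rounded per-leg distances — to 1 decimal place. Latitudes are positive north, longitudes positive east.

Leg 1: φ1=0.3415225, φ2=-0.6324201, Δφ=-0.9739426, Δλ=4.3024356 rad; a=sin²(Δφ/2)+cosφ1·cosφ2·sin²(Δλ/2)=0.7504442469; c=2·atan2(√a, √(1-a))=2.095421351; dist=6371·c=13349.929 ≈ 13349.9 km; running total=13349.9 km
Leg 1 bearing: y=sinΔλ·cosφ2=-0.73976407, x=cosφ1·sinφ2-sinφ1·cosφ2·cosΔλ=-0.44928815; θ=atan2(y, x)=-121.2720° <0 so +360° → 238.7280° ≈ 238.7°
Leg 2: φ1=-0.6324201, φ2=-0.9109100, Δφ=-0.2784900, Δλ=1.0457367 rad; a=sin²(Δφ/2)+cosφ1·cosφ2·sin²(Δλ/2)=0.1425683320; c=2·atan2(√a, √(1-a))=0.774367679; dist=6371·c=4933.496 ≈ 4933.5 km; running total=18283.4 km
Leg 2 bearing: y=sinΔλ·cosφ2=0.53044864, x=cosφ1·sinφ2-sinφ1·cosφ2·cosΔλ=-0.45562555; θ=atan2(y, x)=130.6607° ≈ 130.7°
Leg 3: φ1=-0.9109100, φ2=-0.3601312, Δφ=0.5507788, Δλ=-3.5300698 rad; a=sin²(Δφ/2)+cosφ1·cosφ2·sin²(Δλ/2)=0.6262689727; c=2·atan2(√a, √(1-a))=1.826098651; dist=6371·c=11634.075 ≈ 11634.1 km; running total=29917.5 km
Leg 3 bearing: y=sinΔλ·cosφ2=0.35448098, x=cosφ1·sinφ2-sinφ1·cosφ2·cosΔλ=-0.90031540; θ=atan2(y, x)=158.5090° ≈ 158.5°
Leg 4: φ1=-0.3601312, φ2=-1.0087410, Δφ=-0.6486097, Δλ=-0.5948937 rad; a=sin²(Δφ/2)+cosφ1·cosφ2·sin²(Δλ/2)=0.1443775178; c=2·atan2(√a, √(1-a))=0.779528629; dist=6371·c=4966.377 ≈ 4966.4 km; running total=34883.9 km
Leg 4 bearing: y=sinΔλ·cosφ2=-0.29866306, x=cosφ1·sinφ2-sinφ1·cosφ2·cosΔλ=-0.63634187; θ=atan2(y, x)=-154.8573° <0 so +360° → 205.1427° ≈ 205.1°
Leg 5: φ1=-1.0087410, φ2=1.0027423, Δφ=2.0114832, Δλ=3.9645032 rad; a=sin²(Δφ/2)+cosφ1·cosφ2·sin²(Δλ/2)=0.9541302564; c=2·atan2(√a, √(1-a))=2.709904022; dist=6371·c=17264.799 ≈ 17264.8 km; running total=52148.7 km
Leg 5 bearing: y=sinΔλ·cosφ2=-0.39441773, x=cosφ1·sinφ2-sinφ1·cosφ2·cosΔλ=0.13963344; θ=atan2(y, x)=-70.5048° <0 so +360° → 289.4952° ≈ 289.5°
Leg 6: φ1=1.0027423, φ2=-0.5994682, Δφ=-1.6022105, Δλ=-0.1263880 rad; a=sin²(Δφ/2)+cosφ1·cosφ2·sin²(Δλ/2)=0.5174759966; c=2·atan2(√a, √(1-a))=1.605755440; dist=6371·c=10230.268 ≈ 10230.3 km; running total=62379.0 km
Leg 6 bearing: y=sinΔλ·cosφ2=-0.10407287, x=cosφ1·sinφ2-sinφ1·cosφ2·cosΔλ=-0.99395533; θ=atan2(y, x)=-174.0226° <0 so +360° → 185.9774° ≈ 186.0°

Leg 1: dist=13349.9 km, bearing=238.7°
Leg 2: dist=4933.5 km, bearing=130.7°
Leg 3: dist=11634.1 km, bearing=158.5°
Leg 4: dist=4966.4 km, bearing=205.1°
Leg 5: dist=17264.8 km, bearing=289.5°
Leg 6: dist=10230.3 km, bearing=186.0°
Total: 62379.0 km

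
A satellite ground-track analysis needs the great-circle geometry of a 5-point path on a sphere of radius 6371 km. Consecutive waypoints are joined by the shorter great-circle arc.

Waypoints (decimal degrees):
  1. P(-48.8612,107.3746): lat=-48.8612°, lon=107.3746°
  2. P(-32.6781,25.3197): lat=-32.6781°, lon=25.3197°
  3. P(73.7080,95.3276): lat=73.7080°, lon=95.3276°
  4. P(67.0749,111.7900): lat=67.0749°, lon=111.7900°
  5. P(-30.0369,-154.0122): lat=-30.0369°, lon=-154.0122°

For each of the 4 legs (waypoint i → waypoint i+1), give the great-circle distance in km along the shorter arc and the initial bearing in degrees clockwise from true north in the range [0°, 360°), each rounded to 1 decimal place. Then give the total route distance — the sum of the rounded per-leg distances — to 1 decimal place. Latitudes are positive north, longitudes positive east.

Leg 1: dist=6794.9 km, bearing=252.2°
Leg 2: dist=12892.5 km, bearing=17.0°
Leg 3: dist=953.3 km, bearing=132.2°
Leg 4: dist=13238.7 km, bearing=99.0°
Total: 33879.4 km

Leg 1: φ1=-0.8527888, φ2=-0.5703404, Δφ=0.2824484, Δλ=-1.4321282 rad; a=sin²(Δφ/2)+cosφ1·cosφ2·sin²(Δλ/2)=0.2584177068; c=2·atan2(√a, √(1-a))=1.066530722; dist=6371·c=6794.867 ≈ 6794.9 km; running total=6794.9 km
Leg 1 bearing: y=sinΔλ·cosφ2=-0.83363754, x=cosφ1·sinφ2-sinφ1·cosφ2·cosΔλ=-0.26758256; θ=atan2(y, x)=-107.7957° <0 so +360° → 252.2043° ≈ 252.2°
Leg 2: φ1=-0.5703404, φ2=1.2864473, Δφ=1.8567877, Δλ=1.2218684 rad; a=sin²(Δφ/2)+cosφ1·cosφ2·sin²(Δλ/2)=0.7187537840; c=2·atan2(√a, √(1-a))=2.023621338; dist=6371·c=12892.492 ≈ 12892.5 km; running total=19687.4 km
Leg 2 bearing: y=sinΔλ·cosφ2=0.26362773, x=cosφ1·sinφ2-sinφ1·cosφ2·cosΔλ=0.85970201; θ=atan2(y, x)=17.0482° ≈ 17.0°
Leg 3: φ1=1.2864473, φ2=1.1706779, Δφ=-0.1157694, Δλ=0.2873231 rad; a=sin²(Δφ/2)+cosφ1·cosφ2·sin²(Δλ/2)=0.0055867183; c=2·atan2(√a, √(1-a))=0.149628248; dist=6371·c=953.282 ≈ 953.3 km; running total=20640.7 km
Leg 3 bearing: y=sinΔλ·cosφ2=0.11038665, x=cosφ1·sinφ2-sinφ1·cosφ2·cosΔλ=-0.10018390; θ=atan2(y, x)=132.2260° ≈ 132.2°
Leg 4: φ1=1.1706779, φ2=-0.5242428, Δφ=-1.6949207, Δλ=-4.6391235 rad; a=sin²(Δφ/2)+cosφ1·cosφ2·sin²(Δλ/2)=0.7428525689; c=2·atan2(√a, √(1-a))=2.077965994; dist=6371·c=13238.721 ≈ 13238.7 km; running total=33879.4 km
Leg 4 bearing: y=sinΔλ·cosφ2=0.86338078, x=cosφ1·sinφ2-sinφ1·cosφ2·cosΔλ=-0.13661680; θ=atan2(y, x)=98.9916° ≈ 99.0°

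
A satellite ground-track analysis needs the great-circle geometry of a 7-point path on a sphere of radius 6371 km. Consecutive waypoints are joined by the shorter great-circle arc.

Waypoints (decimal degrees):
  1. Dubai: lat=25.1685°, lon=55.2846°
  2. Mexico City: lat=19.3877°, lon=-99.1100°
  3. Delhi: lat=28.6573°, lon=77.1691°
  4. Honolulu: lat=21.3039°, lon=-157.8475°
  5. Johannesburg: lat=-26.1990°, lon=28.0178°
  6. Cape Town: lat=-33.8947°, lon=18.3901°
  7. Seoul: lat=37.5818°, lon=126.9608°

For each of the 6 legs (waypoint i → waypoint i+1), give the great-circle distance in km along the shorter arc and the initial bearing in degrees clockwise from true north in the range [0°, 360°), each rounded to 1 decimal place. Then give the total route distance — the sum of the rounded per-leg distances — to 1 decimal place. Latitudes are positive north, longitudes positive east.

Leg 1: φ1=0.4392732, φ2=0.3383792, Δφ=-0.1008940, Δλ=-2.6946941 rad; a=sin²(Δφ/2)+cosφ1·cosφ2·sin²(Δλ/2)=0.8143592370; c=2·atan2(√a, √(1-a))=2.250700455; dist=6371·c=14339.213 ≈ 14339.2 km; running total=14339.2 km
Leg 1 bearing: y=sinΔλ·cosφ2=-0.40766404, x=cosφ1·sinφ2-sinφ1·cosφ2·cosΔλ=0.66221077; θ=atan2(y, x)=-31.6169° <0 so +360° → 328.3831° ≈ 328.4°
Leg 2: φ1=0.3383792, φ2=0.5001642, Δφ=0.1617850, Δλ=3.0766507 rad; a=sin²(Δφ/2)+cosφ1·cosφ2·sin²(Δλ/2)=0.8334009306; c=2·atan2(√a, √(1-a))=2.300705380; dist=6371·c=14657.794 ≈ 14657.8 km; running total=28997.0 km
Leg 2 bearing: y=sinΔλ·cosφ2=0.05694677, x=cosφ1·sinφ2-sinφ1·cosφ2·cosΔλ=0.74305608; θ=atan2(y, x)=4.3825° ≈ 4.4°
Leg 3: φ1=0.5001642, φ2=0.3718232, Δφ=-0.1283410, Δλ=-4.1018135 rad; a=sin²(Δφ/2)+cosφ1·cosφ2·sin²(Δλ/2)=0.6472467338; c=2·atan2(√a, √(1-a))=1.869721764; dist=6371·c=11911.997 ≈ 11912.0 km; running total=40909.0 km
Leg 3 bearing: y=sinΔλ·cosφ2=0.76333131, x=cosφ1·sinφ2-sinφ1·cosφ2·cosΔλ=0.57497731; θ=atan2(y, x)=53.0112° ≈ 53.0°
Leg 4: φ1=0.3718232, φ2=-0.4572588, Δφ=-0.8290820, Δλ=3.2439615 rad; a=sin²(Δφ/2)+cosφ1·cosφ2·sin²(Δλ/2)=0.9959881460; c=2·atan2(√a, √(1-a))=3.014829402; dist=6371·c=19207.478 ≈ 19207.5 km; running total=60116.5 km
Leg 4 bearing: y=sinΔλ·cosφ2=-0.09169171, x=cosφ1·sinφ2-sinφ1·cosφ2·cosΔλ=-0.08703831; θ=atan2(y, x)=-133.5086° <0 so +360° → 226.4914° ≈ 226.5°
Leg 5: φ1=-0.4572588, φ2=-0.5915741, Δφ=-0.1343153, Δλ=-0.1680351 rad; a=sin²(Δφ/2)+cosφ1·cosφ2·sin²(Δλ/2)=0.0097484339; c=2·atan2(√a, √(1-a))=0.197790566; dist=6371·c=1260.124 ≈ 1260.1 km; running total=61376.6 km
Leg 5 bearing: y=sinΔλ·cosφ2=-0.13882438, x=cosφ1·sinφ2-sinφ1·cosφ2·cosΔλ=-0.13907336; θ=atan2(y, x)=-135.0513° <0 so +360° → 224.9487° ≈ 224.9°
Leg 6: φ1=-0.5915741, φ2=0.6559261, Δφ=1.2475003, Δλ=1.8949162 rad; a=sin²(Δφ/2)+cosφ1·cosφ2·sin²(Δλ/2)=0.7748073163; c=2·atan2(√a, √(1-a))=2.152699208; dist=6371·c=13714.847 ≈ 13714.8 km; running total=75091.4 km
Leg 6 bearing: y=sinΔλ·cosφ2=0.75121991, x=cosφ1·sinφ2-sinφ1·cosφ2·cosΔλ=0.36550294; θ=atan2(y, x)=64.0550° ≈ 64.1°

Leg 1: dist=14339.2 km, bearing=328.4°
Leg 2: dist=14657.8 km, bearing=4.4°
Leg 3: dist=11912.0 km, bearing=53.0°
Leg 4: dist=19207.5 km, bearing=226.5°
Leg 5: dist=1260.1 km, bearing=224.9°
Leg 6: dist=13714.8 km, bearing=64.1°
Total: 75091.4 km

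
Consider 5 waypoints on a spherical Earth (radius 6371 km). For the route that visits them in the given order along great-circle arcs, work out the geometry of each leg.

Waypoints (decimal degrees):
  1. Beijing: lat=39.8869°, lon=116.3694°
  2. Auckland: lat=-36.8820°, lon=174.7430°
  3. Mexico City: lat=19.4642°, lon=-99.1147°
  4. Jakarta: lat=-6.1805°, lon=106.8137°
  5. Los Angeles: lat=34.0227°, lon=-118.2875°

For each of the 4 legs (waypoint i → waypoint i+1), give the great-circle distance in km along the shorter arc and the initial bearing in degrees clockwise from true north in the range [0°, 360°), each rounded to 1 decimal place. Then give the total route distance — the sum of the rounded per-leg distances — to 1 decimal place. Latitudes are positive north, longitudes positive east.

Leg 1: dist=10409.4 km, bearing=137.0°
Leg 2: dist=10962.0 km, bearing=72.1°
Leg 3: dist=16847.0 km, bearing=294.3°
Leg 4: dist=14447.7 km, bearing=50.0°
Total: 52666.1 km

Leg 1: φ1=0.6961577, φ2=-0.6437123, Δφ=-1.3398701, Δλ=1.0188115 rad; a=sin²(Δφ/2)+cosφ1·cosφ2·sin²(Δλ/2)=0.5315172805; c=2·atan2(√a, √(1-a))=1.633872706; dist=6371·c=10409.403 ≈ 10409.4 km; running total=10409.4 km
Leg 1 bearing: y=sinΔλ·cosφ2=0.68108040, x=cosφ1·sinφ2-sinφ1·cosφ2·cosΔλ=-0.72949033; θ=atan2(y, x)=136.9656° ≈ 137.0°
Leg 2: φ1=-0.6437123, φ2=0.3397144, Δφ=0.9834267, Δλ=-4.7797185 rad; a=sin²(Δφ/2)+cosφ1·cosφ2·sin²(Δλ/2)=0.5746240248; c=2·atan2(√a, √(1-a))=1.720604088; dist=6371·c=10961.969 ≈ 10962.0 km; running total=21371.4 km
Leg 2 bearing: y=sinΔλ·cosφ2=0.94071359, x=cosφ1·sinφ2-sinφ1·cosφ2·cosΔλ=0.30460296; θ=atan2(y, x)=72.0581° ≈ 72.1°
Leg 3: φ1=0.3397144, φ2=-0.1078701, Δφ=-0.4475845, Δλ=3.5941286 rad; a=sin²(Δφ/2)+cosφ1·cosφ2·sin²(Δλ/2)=0.9394448645; c=2·atan2(√a, √(1-a))=2.644326023; dist=6371·c=16847.001 ≈ 16847.0 km; running total=38218.4 km
Leg 3 bearing: y=sinΔλ·cosφ2=-0.43470619, x=cosφ1·sinφ2-sinφ1·cosφ2·cosΔλ=0.19642650; θ=atan2(y, x)=-65.6837° <0 so +360° → 294.3163° ≈ 294.3°
Leg 4: φ1=-0.1078701, φ2=0.5938081, Δφ=0.7016782, Δλ=-3.9287571 rad; a=sin²(Δφ/2)+cosφ1·cosφ2·sin²(Δλ/2)=0.8209317943; c=2·atan2(√a, √(1-a))=2.267722413; dist=6371·c=14447.659 ≈ 14447.7 km; running total=52666.1 km
Leg 4 bearing: y=sinΔλ·cosφ2=0.58709562, x=cosφ1·sinφ2-sinφ1·cosφ2·cosΔλ=0.49328478; θ=atan2(y, x)=49.9626° ≈ 50.0°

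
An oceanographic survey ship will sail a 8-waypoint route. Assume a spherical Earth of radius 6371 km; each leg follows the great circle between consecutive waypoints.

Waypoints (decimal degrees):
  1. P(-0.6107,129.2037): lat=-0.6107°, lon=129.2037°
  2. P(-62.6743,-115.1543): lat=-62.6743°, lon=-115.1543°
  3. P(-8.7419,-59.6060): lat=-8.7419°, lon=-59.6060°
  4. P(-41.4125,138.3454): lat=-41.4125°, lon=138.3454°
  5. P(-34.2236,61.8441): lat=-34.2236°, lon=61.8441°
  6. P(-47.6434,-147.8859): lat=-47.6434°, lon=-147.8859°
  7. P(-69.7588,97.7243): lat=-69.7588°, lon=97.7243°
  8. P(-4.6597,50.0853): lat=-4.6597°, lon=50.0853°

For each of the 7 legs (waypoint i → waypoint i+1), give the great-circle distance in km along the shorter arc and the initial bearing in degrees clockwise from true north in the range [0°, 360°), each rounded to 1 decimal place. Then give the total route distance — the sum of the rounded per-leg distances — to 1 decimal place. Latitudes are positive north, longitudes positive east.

Leg 1: φ1=-0.0106587, φ2=-1.0938729, Δφ=-1.0832142, Δλ=-4.2648517 rad; a=sin²(Δφ/2)+cosφ1·cosφ2·sin²(Δλ/2)=0.5945855578; c=2·atan2(√a, √(1-a))=1.761114279; dist=6371·c=11220.059 ≈ 11220.1 km; running total=11220.1 km
Leg 1 bearing: y=sinΔλ·cosφ2=0.41383900, x=cosφ1·sinφ2-sinφ1·cosφ2·cosΔλ=-0.89047828; θ=atan2(y, x)=155.0739° ≈ 155.1°
Leg 2: φ1=-1.0938729, φ2=-0.1525749, Δφ=0.9412980, Δλ=0.9695007 rad; a=sin²(Δφ/2)+cosφ1·cosφ2·sin²(Δλ/2)=0.3041520439; c=2·atan2(√a, √(1-a))=1.168322263; dist=6371·c=7443.381 ≈ 7443.4 km; running total=18663.5 km
Leg 2 bearing: y=sinΔλ·cosφ2=0.81502396, x=cosφ1·sinφ2-sinφ1·cosφ2·cosΔλ=0.42697805; θ=atan2(y, x)=62.3507° ≈ 62.4°
Leg 3: φ1=-0.1525749, φ2=-0.7227845, Δφ=-0.5702095, Δλ=3.4549037 rad; a=sin²(Δφ/2)+cosφ1·cosφ2·sin²(Δλ/2)=0.8023177096; c=2·atan2(√a, √(1-a))=2.220104388; dist=6371·c=14144.285 ≈ 14144.3 km; running total=32807.8 km
Leg 3 bearing: y=sinΔλ·cosφ2=-0.23114739, x=cosφ1·sinφ2-sinφ1·cosφ2·cosΔλ=-0.76222496; θ=atan2(y, x)=-163.1299° <0 so +360° → 196.8701° ≈ 196.9°
Leg 4: φ1=-0.7227845, φ2=-0.5973145, Δφ=0.1254700, Δλ=-1.3351996 rad; a=sin²(Δφ/2)+cosφ1·cosφ2·sin²(Δλ/2)=0.2416111752; c=2·atan2(√a, √(1-a))=1.027713572; dist=6371·c=6547.563 ≈ 6547.6 km; running total=39355.4 km
Leg 4 bearing: y=sinΔλ·cosφ2=-0.80400746, x=cosφ1·sinφ2-sinφ1·cosφ2·cosΔλ=-0.29413070; θ=atan2(y, x)=-110.0941° <0 so +360° → 249.9059° ≈ 249.9°
Leg 5: φ1=-0.5973145, φ2=-0.8315342, Δφ=-0.2342197, Δλ=-3.6604790 rad; a=sin²(Δφ/2)+cosφ1·cosφ2·sin²(Δλ/2)=0.5340718048; c=2·atan2(√a, √(1-a))=1.638992785; dist=6371·c=10442.023 ≈ 10442.0 km; running total=49797.4 km
Leg 5 bearing: y=sinΔλ·cosφ2=0.33411811, x=cosφ1·sinφ2-sinφ1·cosφ2·cosΔλ=-0.94006465; θ=atan2(y, x)=160.4338° ≈ 160.4°
Leg 6: φ1=-0.8315342, φ2=-1.2175207, Δφ=-0.3859865, Δλ=4.2867067 rad; a=sin²(Δφ/2)+cosφ1·cosφ2·sin²(Δλ/2)=0.2014624271; c=2·atan2(√a, √(1-a))=0.930946295; dist=6371·c=5931.059 ≈ 5931.1 km; running total=55728.5 km
Leg 6 bearing: y=sinΔλ·cosφ2=-0.31509736, x=cosφ1·sinφ2-sinφ1·cosφ2·cosΔλ=-0.73770924; θ=atan2(y, x)=-156.8712° <0 so +360° → 203.1288° ≈ 203.1°
Leg 7: φ1=-1.2175207, φ2=-0.0813271, Δφ=1.1361936, Δλ=-0.8314574 rad; a=sin²(Δφ/2)+cosφ1·cosφ2·sin²(Δλ/2)=0.3457167231; c=2·atan2(√a, √(1-a))=1.257110646; dist=6371·c=8009.052 ≈ 8009.1 km; running total=63737.6 km
Leg 7 bearing: y=sinΔλ·cosφ2=-0.73647187, x=cosφ1·sinφ2-sinφ1·cosφ2·cosΔλ=0.60199324; θ=atan2(y, x)=-50.7374° <0 so +360° → 309.2626° ≈ 309.3°

Leg 1: dist=11220.1 km, bearing=155.1°
Leg 2: dist=7443.4 km, bearing=62.4°
Leg 3: dist=14144.3 km, bearing=196.9°
Leg 4: dist=6547.6 km, bearing=249.9°
Leg 5: dist=10442.0 km, bearing=160.4°
Leg 6: dist=5931.1 km, bearing=203.1°
Leg 7: dist=8009.1 km, bearing=309.3°
Total: 63737.6 km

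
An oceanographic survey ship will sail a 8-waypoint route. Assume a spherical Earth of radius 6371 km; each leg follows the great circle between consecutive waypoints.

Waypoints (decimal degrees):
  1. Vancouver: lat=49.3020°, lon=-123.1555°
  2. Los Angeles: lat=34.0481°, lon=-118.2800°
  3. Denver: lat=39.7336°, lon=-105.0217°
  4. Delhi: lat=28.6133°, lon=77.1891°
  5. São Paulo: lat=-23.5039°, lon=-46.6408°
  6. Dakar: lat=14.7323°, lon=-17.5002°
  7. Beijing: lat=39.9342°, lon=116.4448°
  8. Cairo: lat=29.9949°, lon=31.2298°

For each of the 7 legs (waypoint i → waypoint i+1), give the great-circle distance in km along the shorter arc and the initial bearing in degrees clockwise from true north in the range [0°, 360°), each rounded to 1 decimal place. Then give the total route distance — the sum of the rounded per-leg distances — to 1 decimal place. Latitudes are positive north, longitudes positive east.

Leg 1: dist=1742.9 km, bearing=164.9°
Leg 2: dist=1335.9 km, bearing=57.9°
Leg 3: dist=12411.8 km, bearing=357.9°
Leg 4: dist=14425.4 km, bearing=262.1°
Leg 5: dist=5302.3 km, bearing=39.6°
Leg 6: dist=12295.1 km, bearing=36.1°
Leg 7: dist=7549.6 km, bearing=291.3°
Total: 55063.0 km

Leg 1: φ1=0.8604822, φ2=0.5942514, Δφ=-0.2662308, Δλ=0.0850935 rad; a=sin²(Δφ/2)+cosφ1·cosφ2·sin²(Δλ/2)=0.0185927412; c=2·atan2(√a, √(1-a))=0.273562627; dist=6371·c=1742.867 ≈ 1742.9 km; running total=1742.9 km
Leg 1 bearing: y=sinΔλ·cosφ2=0.07042070, x=cosφ1·sinφ2-sinφ1·cosφ2·cosΔλ=-0.26082394; θ=atan2(y, x)=164.8908° ≈ 164.9°
Leg 2: φ1=0.5942514, φ2=0.6934821, Δφ=0.0992307, Δλ=0.2314010 rad; a=sin²(Δφ/2)+cosφ1·cosφ2·sin²(Δλ/2)=0.0109514698; c=2·atan2(√a, √(1-a))=0.209682457; dist=6371·c=1335.887 ≈ 1335.9 km; running total=3078.8 km
Leg 2 bearing: y=sinΔλ·cosφ2=0.17636923, x=cosφ1·sinφ2-sinφ1·cosφ2·cosΔλ=0.11054427; θ=atan2(y, x)=57.9214° ≈ 57.9°
Leg 3: φ1=0.6934821, φ2=0.4993963, Δφ=-0.1940858, Δλ=3.1801784 rad; a=sin²(Δφ/2)+cosφ1·cosφ2·sin²(Δλ/2)=0.6842417886; c=2·atan2(√a, √(1-a))=1.948173616; dist=6371·c=12411.814 ≈ 12411.8 km; running total=15490.6 km
Leg 3 bearing: y=sinΔλ·cosφ2=-0.03386493, x=cosφ1·sinφ2-sinφ1·cosφ2·cosΔλ=0.92901723; θ=atan2(y, x)=-2.0876° <0 so +360° → 357.9124° ≈ 357.9°
Leg 4: φ1=0.4993963, φ2=-0.4102204, Δφ=-0.9096167, Δλ=-2.1612395 rad; a=sin²(Δφ/2)+cosφ1·cosφ2·sin²(Δλ/2)=0.8195884490; c=2·atan2(√a, √(1-a))=2.264223845; dist=6371·c=14425.370 ≈ 14425.4 km; running total=29916.0 km
Leg 4 bearing: y=sinΔλ·cosφ2=-0.76177380, x=cosφ1·sinφ2-sinφ1·cosφ2·cosΔλ=-0.10561047; θ=atan2(y, x)=-97.8930° <0 so +360° → 262.1070° ≈ 262.1°
Leg 5: φ1=-0.4102204, φ2=0.2571271, Δφ=0.6673476, Δλ=0.5085994 rad; a=sin²(Δφ/2)+cosφ1·cosφ2·sin²(Δλ/2)=0.1633946704; c=2·atan2(√a, √(1-a))=0.832254122; dist=6371·c=5302.291 ≈ 5302.3 km; running total=35218.3 km
Leg 5 bearing: y=sinΔλ·cosφ2=0.47094557, x=cosφ1·sinφ2-sinφ1·cosφ2·cosΔλ=0.57008568; θ=atan2(y, x)=39.5600° ≈ 39.6°
Leg 6: φ1=0.2571271, φ2=0.6969833, Δφ=0.4398561, Δλ=2.3377813 rad; a=sin²(Δφ/2)+cosφ1·cosφ2·sin²(Δλ/2)=0.6756945220; c=2·atan2(√a, √(1-a))=1.929850676; dist=6371·c=12295.079 ≈ 12295.1 km; running total=47513.4 km
Leg 6 bearing: y=sinΔλ·cosφ2=0.55208796, x=cosφ1·sinφ2-sinφ1·cosφ2·cosΔλ=0.75612474; θ=atan2(y, x)=36.1352° ≈ 36.1°
Leg 7: φ1=0.6969833, φ2=0.5235098, Δφ=-0.1734735, Δλ=-1.4872823 rad; a=sin²(Δφ/2)+cosφ1·cosφ2·sin²(Δλ/2)=0.3118498256; c=2·atan2(√a, √(1-a))=1.184996442; dist=6371·c=7549.612 ≈ 7549.6 km; running total=55063.0 km
Leg 7 bearing: y=sinΔλ·cosφ2=-0.86305142, x=cosφ1·sinφ2-sinφ1·cosφ2·cosΔλ=0.33695741; θ=atan2(y, x)=-68.6731° <0 so +360° → 291.3269° ≈ 291.3°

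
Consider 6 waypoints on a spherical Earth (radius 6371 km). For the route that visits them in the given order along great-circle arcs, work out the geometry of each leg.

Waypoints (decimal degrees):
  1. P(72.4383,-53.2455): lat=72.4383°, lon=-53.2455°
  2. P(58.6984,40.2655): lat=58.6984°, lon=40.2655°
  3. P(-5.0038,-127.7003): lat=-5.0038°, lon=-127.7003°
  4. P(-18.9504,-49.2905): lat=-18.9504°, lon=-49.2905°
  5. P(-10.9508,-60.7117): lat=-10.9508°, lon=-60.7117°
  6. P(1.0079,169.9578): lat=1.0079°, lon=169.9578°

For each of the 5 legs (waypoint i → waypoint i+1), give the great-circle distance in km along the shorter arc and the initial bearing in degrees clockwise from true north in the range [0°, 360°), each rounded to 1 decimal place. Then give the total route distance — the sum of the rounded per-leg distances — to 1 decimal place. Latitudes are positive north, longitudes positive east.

Leg 1: dist=4046.1 km, bearing=60.9°
Leg 2: dist=13955.1 km, bearing=345.2°
Leg 3: dist=8609.9 km, bearing=108.3°
Leg 4: dist=1514.4 km, bearing=304.3°
Leg 5: dist=14312.9 km, bearing=262.4°
Total: 42438.4 km

Leg 1: φ1=1.2642868, φ2=1.0244803, Δφ=-0.2398065, Δλ=1.6320748 rad; a=sin²(Δφ/2)+cosφ1·cosφ2·sin²(Δλ/2)=0.0974896613; c=2·atan2(√a, √(1-a))=0.635086005; dist=6371·c=4046.133 ≈ 4046.1 km; running total=4046.1 km
Leg 1 bearing: y=sinΔλ·cosφ2=0.51856782, x=cosφ1·sinφ2-sinφ1·cosφ2·cosΔλ=0.28814775; θ=atan2(y, x)=60.9408° ≈ 60.9°
Leg 2: φ1=1.0244803, φ2=-0.0873328, Δφ=-1.1118131, Δλ=-2.9315562 rad; a=sin²(Δφ/2)+cosφ1·cosφ2·sin²(Δλ/2)=0.7903574098; c=2·atan2(√a, √(1-a))=2.190402784; dist=6371·c=13955.056 ≈ 13955.1 km; running total=18001.2 km
Leg 2 bearing: y=sinΔλ·cosφ2=-0.20770092, x=cosφ1·sinφ2-sinφ1·cosφ2·cosΔλ=0.78716620; θ=atan2(y, x)=-14.7811° <0 so +360° → 345.2189° ≈ 345.2°
Leg 3: φ1=-0.0873328, φ2=-0.3307469, Δφ=-0.2434141, Δλ=1.3685092 rad; a=sin²(Δφ/2)+cosφ1·cosφ2·sin²(Δλ/2)=0.3911889528; c=2·atan2(√a, √(1-a))=1.351418817; dist=6371·c=8609.889 ≈ 8609.9 km; running total=26611.1 km
Leg 3 bearing: y=sinΔλ·cosφ2=0.92651485, x=cosφ1·sinφ2-sinφ1·cosφ2·cosΔλ=-0.30693789; θ=atan2(y, x)=108.3291° ≈ 108.3°
Leg 4: φ1=-0.3307469, φ2=-0.1911275, Δφ=0.1396194, Δλ=-0.1993375 rad; a=sin²(Δφ/2)+cosφ1·cosφ2·sin²(Δλ/2)=0.0140593402; c=2·atan2(√a, √(1-a))=0.237703405; dist=6371·c=1514.408 ≈ 1514.4 km; running total=28125.5 km
Leg 4 bearing: y=sinΔλ·cosφ2=-0.19441422, x=cosφ1·sinφ2-sinφ1·cosφ2·cosΔλ=0.13285259; θ=atan2(y, x)=-55.6533° <0 so +360° → 304.3467° ≈ 304.3°
Leg 5: φ1=-0.1911275, φ2=0.0175912, Δφ=0.2087187, Δλ=4.0259423 rad; a=sin²(Δφ/2)+cosφ1·cosφ2·sin²(Δλ/2)=0.8127485270; c=2·atan2(√a, √(1-a))=2.246564761; dist=6371·c=14312.864 ≈ 14312.9 km; running total=42438.4 km
Leg 5 bearing: y=sinΔλ·cosφ2=-0.77338326, x=cosφ1·sinφ2-sinφ1·cosφ2·cosΔλ=-0.10311048; θ=atan2(y, x)=-97.5941° <0 so +360° → 262.4059° ≈ 262.4°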